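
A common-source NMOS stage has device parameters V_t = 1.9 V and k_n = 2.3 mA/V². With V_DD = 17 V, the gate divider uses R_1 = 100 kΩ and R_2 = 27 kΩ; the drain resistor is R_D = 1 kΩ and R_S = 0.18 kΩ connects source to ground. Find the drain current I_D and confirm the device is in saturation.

V_G = V_DD·R_2/(R_1+R_2) = 17×27/127 = 3.61 V.
Assume saturation: I_D = (k_n/2)(V_GS − V_t)² with V_GS = V_G − I_D·R_S = 3.61 − 0.18·I_D.
Substituting gives 0.0373·I_D² − 1.71·I_D + 3.38 = 0, with roots I_D = 2.07 or 43.8 mA.
The root I_D = 43.8 mA gives V_GS = -4.27 V ≤ V_t, so take I_D = 2.07 mA.
Then V_GS = 3.24 V and V_DS = V_DD − I_D(R_D+R_S) = 17 − 2.07×1.18 = 14.6 V.
Saturation requires V_DS ≥ V_GS − V_t = 1.34 V; 14.6 ≥ 1.34 ✓.

I_D ≈ 2.1 mA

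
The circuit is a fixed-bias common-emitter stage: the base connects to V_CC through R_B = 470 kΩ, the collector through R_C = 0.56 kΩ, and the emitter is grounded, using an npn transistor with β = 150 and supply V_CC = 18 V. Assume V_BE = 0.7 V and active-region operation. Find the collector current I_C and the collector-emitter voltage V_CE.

Base loop: V_CC = I_B·R_B + V_BE, so I_B = (18 − 0.7)/470 kΩ = 0.0368 mA.
In the active region I_C = β·I_B = 150 × 0.0368 = 5.52 mA.
Collector loop: V_CE = V_CC − I_C·R_C = 18 − 5.52×0.56 = 14.9 V.
Since V_CE = 14.9 V > V_CE(sat) ≈ 0.2 V, the transistor is in the active region as assumed.

I_C ≈ 5.5 mA, V_CE ≈ 15 V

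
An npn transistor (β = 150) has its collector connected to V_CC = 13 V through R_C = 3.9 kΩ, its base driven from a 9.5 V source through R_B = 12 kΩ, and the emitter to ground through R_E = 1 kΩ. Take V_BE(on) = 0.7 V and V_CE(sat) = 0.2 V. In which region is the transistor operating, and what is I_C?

saturation; I_C ≈ 2.5 mA

Assume active: I_B = (9.5 − 0.7)/(12 + 151×1) = 0.054 mA, I_C = β·I_B = 8.1 mA.
Then V_CE = 13 − 8.1×3.9 − 8.15×1 = -26.7 V < 0.2 V — the active assumption fails.
Re-solve with V_CE = 0.2 V. KCL at the emitter: V_E/R_E = (V_BB−0.7−V_E)/R_B + (V_CC−0.2−V_E)/R_C, giving V_E = 3 V.
I_C = (V_CC − 0.2 − V_E)/R_C = (12.8 − 3)/3.9 = 2.51 mA.
Check: I_B = (8.8 − 3)/12 = 0.484 mA, and β·I_B = 72.5 mA > I_C, confirming saturation.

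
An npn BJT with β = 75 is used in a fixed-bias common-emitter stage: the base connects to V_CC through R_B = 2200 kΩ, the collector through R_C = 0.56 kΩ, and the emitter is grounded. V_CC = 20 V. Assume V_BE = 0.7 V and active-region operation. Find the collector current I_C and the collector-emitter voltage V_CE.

Base loop: V_CC = I_B·R_B + V_BE, so I_B = (20 − 0.7)/2200 kΩ = 0.00877 mA.
In the active region I_C = β·I_B = 75 × 0.00877 = 0.658 mA.
Collector loop: V_CE = V_CC − I_C·R_C = 20 − 0.658×0.56 = 19.6 V.
Since V_CE = 19.6 V > V_CE(sat) ≈ 0.2 V, the transistor is in the active region as assumed.

I_C ≈ 0.66 mA, V_CE ≈ 20 V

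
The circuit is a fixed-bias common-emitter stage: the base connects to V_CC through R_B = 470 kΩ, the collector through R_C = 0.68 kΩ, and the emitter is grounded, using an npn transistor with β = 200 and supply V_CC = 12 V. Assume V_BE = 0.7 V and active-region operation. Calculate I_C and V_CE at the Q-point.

I_C ≈ 4.8 mA, V_CE ≈ 8.7 V

Base loop: V_CC = I_B·R_B + V_BE, so I_B = (12 − 0.7)/470 kΩ = 0.024 mA.
In the active region I_C = β·I_B = 200 × 0.024 = 4.81 mA.
Collector loop: V_CE = V_CC − I_C·R_C = 12 − 4.81×0.68 = 8.73 V.
Since V_CE = 8.73 V > V_CE(sat) ≈ 0.2 V, the transistor is in the active region as assumed.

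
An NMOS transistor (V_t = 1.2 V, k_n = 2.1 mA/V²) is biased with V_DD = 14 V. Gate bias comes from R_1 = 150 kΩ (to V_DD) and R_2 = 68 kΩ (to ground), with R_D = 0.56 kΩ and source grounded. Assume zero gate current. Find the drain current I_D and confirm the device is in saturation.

I_D ≈ 11 mA

V_G = V_DD·R_2/(R_1+R_2) = 14×68/218 = 4.37 V. With the source grounded, V_GS = V_G = 4.37 V.
Assume saturation: I_D = (k_n/2)(V_GS − V_t)² = (2.1/2)×(4.37 − 1.2)² = 1.05×3.17² = 10.5 mA.
V_DS = V_DD − I_D·R_D = 14 − 10.5×0.56 = 8.1 V.
Saturation requires V_DS ≥ V_GS − V_t = 3.17 V; 8.1 ≥ 3.17 ✓.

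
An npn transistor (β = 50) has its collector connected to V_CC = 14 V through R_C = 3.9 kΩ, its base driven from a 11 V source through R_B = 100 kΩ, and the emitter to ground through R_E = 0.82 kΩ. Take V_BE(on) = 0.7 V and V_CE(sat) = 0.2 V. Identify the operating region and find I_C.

Assume active: I_B = (11 − 0.7)/(100 + 51×0.82) = 0.0726 mA, I_C = β·I_B = 3.63 mA.
Then V_CE = 14 − 3.63×3.9 − 3.7×0.82 = -3.2 V < 0.2 V — the active assumption fails.
Re-solve with V_CE = 0.2 V. KCL at the emitter: V_E/R_E = (V_BB−0.7−V_E)/R_B + (V_CC−0.2−V_E)/R_C, giving V_E = 2.45 V.
I_C = (V_CC − 0.2 − V_E)/R_C = (13.8 − 2.45)/3.9 = 2.91 mA.
Check: I_B = (10.3 − 2.45)/100 = 0.0785 mA, and β·I_B = 3.92 mA > I_C, confirming saturation.

saturation; I_C ≈ 2.9 mA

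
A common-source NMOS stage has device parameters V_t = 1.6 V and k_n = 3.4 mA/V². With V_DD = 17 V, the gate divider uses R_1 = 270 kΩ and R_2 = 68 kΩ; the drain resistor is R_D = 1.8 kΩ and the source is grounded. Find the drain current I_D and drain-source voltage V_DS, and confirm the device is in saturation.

V_G = V_DD·R_2/(R_1+R_2) = 17×68/338 = 3.42 V. With the source grounded, V_GS = V_G = 3.42 V.
Assume saturation: I_D = (k_n/2)(V_GS − V_t)² = (3.4/2)×(3.42 − 1.6)² = 1.7×1.82² = 5.63 mA.
V_DS = V_DD − I_D·R_D = 17 − 5.63×1.8 = 6.86 V.
Saturation requires V_DS ≥ V_GS − V_t = 1.82 V; 6.86 ≥ 1.82 ✓.

I_D ≈ 5.6 mA, V_DS ≈ 6.9 V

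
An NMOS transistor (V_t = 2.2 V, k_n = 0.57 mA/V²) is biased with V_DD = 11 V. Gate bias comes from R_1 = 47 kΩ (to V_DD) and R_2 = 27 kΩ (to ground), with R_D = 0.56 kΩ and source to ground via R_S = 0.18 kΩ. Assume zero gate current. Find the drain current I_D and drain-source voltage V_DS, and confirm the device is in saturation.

I_D ≈ 0.8 mA, V_DS ≈ 10 V

V_G = V_DD·R_2/(R_1+R_2) = 11×27/74 = 4.01 V.
Assume saturation: I_D = (k_n/2)(V_GS − V_t)² with V_GS = V_G − I_D·R_S = 4.01 − 0.18·I_D.
Substituting gives 0.00923·I_D² − 1.19·I_D + 0.937 = 0, with roots I_D = 0.795 or 128 mA.
The root I_D = 128 mA gives V_GS = -19 V ≤ V_t, so take I_D = 0.795 mA.
Then V_GS = 3.87 V and V_DS = V_DD − I_D(R_D+R_S) = 11 − 0.795×0.74 = 10.4 V.
Saturation requires V_DS ≥ V_GS − V_t = 1.67 V; 10.4 ≥ 1.67 ✓.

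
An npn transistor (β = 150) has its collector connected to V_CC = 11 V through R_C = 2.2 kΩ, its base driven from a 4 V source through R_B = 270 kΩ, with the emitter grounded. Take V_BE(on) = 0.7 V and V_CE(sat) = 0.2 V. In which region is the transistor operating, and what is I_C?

active; I_C ≈ 1.8 mA

Assume active. Base-emitter loop: I_B = (V_BB − V_BE)/R_B = (4 − 0.7)/270 = 0.0122 mA.
I_C = β·I_B = 150×0.0122 = 1.83 mA.
V_CE = V_CC − I_C·R_C = 11 − 1.83×2.2 = 6.97 V > V_CE(sat), so the active-region assumption holds.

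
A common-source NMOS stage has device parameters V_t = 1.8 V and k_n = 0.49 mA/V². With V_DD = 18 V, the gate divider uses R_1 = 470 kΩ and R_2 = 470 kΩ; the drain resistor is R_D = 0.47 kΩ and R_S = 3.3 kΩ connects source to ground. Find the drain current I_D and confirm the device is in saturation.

V_G = V_DD·R_2/(R_1+R_2) = 18×470/940 = 9 V.
Assume saturation: I_D = (k_n/2)(V_GS − V_t)² with V_GS = V_G − I_D·R_S = 9 − 3.3·I_D.
Substituting gives 2.67·I_D² − 12.6·I_D + 12.7 = 0, with roots I_D = 1.45 or 3.29 mA.
The root I_D = 3.29 mA gives V_GS = -1.87 V ≤ V_t, so take I_D = 1.45 mA.
Then V_GS = 4.23 V and V_DS = V_DD − I_D(R_D+R_S) = 18 − 1.45×3.77 = 12.5 V.
Saturation requires V_DS ≥ V_GS − V_t = 2.43 V; 12.5 ≥ 2.43 ✓.

I_D ≈ 1.4 mA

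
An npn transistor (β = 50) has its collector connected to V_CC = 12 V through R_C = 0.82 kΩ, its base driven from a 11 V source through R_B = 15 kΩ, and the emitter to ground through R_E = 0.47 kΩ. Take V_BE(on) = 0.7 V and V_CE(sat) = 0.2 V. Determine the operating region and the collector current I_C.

saturation; I_C ≈ 9 mA

Assume active: I_B = (11 − 0.7)/(15 + 51×0.47) = 0.264 mA, I_C = β·I_B = 13.2 mA.
Then V_CE = 12 − 13.2×0.82 − 13.5×0.47 = -5.17 V < 0.2 V — the active assumption fails.
Re-solve with V_CE = 0.2 V. KCL at the emitter: V_E/R_E = (V_BB−0.7−V_E)/R_B + (V_CC−0.2−V_E)/R_C, giving V_E = 4.42 V.
I_C = (V_CC − 0.2 − V_E)/R_C = (11.8 − 4.42)/0.82 = 9 mA.
Check: I_B = (10.3 − 4.42)/15 = 0.392 mA, and β·I_B = 19.6 mA > I_C, confirming saturation.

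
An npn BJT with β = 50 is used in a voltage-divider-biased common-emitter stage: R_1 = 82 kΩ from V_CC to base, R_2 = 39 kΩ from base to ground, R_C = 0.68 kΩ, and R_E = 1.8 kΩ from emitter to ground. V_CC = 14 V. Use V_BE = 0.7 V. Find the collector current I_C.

Thevenize the base divider: V_Th = V_CC·R_2/(R_1+R_2) = 14×39/121 = 4.51 V, R_Th = R_1‖R_2 = 26.4 kΩ.
Base-emitter loop: V_Th = I_B·R_Th + V_BE + (β+1)I_B·R_E, so I_B = (4.51 − 0.7) / (26.4 + 51×1.8) = 0.0322 mA.
I_C = β·I_B = 50×0.0322 = 1.61 mA, and I_E = (β+1)I_B = 1.64 mA.
V_CE = V_CC − I_C·R_C − I_E·R_E = 14 − 1.61×0.68 − 1.64×1.8 = 9.94 V.
V_CE = 9.94 V > 0.2 V confirms active-region operation.

I_C ≈ 1.6 mA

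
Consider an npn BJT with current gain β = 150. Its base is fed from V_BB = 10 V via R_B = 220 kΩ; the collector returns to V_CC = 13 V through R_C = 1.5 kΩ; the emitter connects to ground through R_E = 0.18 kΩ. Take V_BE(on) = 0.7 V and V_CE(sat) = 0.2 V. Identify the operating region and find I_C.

Assume active. Base-emitter loop: I_B = (V_BB − V_BE)/(R_B + (β+1)R_E) = (10 − 0.7)/(220 + 151×0.18) = 0.0376 mA.
I_C = β·I_B = 150×0.0376 = 5.64 mA.
V_CE = V_CC − I_C·R_C − I_E·R_E = 13 − 5.64×1.5 − 5.68×0.18 = 3.51 V > V_CE(sat), so the active-region assumption holds.

active; I_C ≈ 5.6 mA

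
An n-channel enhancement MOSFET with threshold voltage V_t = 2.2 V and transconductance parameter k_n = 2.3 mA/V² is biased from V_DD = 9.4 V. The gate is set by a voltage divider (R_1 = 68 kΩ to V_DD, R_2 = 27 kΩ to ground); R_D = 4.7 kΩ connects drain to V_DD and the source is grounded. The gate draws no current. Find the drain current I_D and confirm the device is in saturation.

V_G = V_DD·R_2/(R_1+R_2) = 9.4×27/95 = 2.67 V. With the source grounded, V_GS = V_G = 2.67 V.
Assume saturation: I_D = (k_n/2)(V_GS − V_t)² = (2.3/2)×(2.67 − 2.2)² = 1.15×0.472² = 0.256 mA.
V_DS = V_DD − I_D·R_D = 9.4 − 0.256×4.7 = 8.2 V.
Saturation requires V_DS ≥ V_GS − V_t = 0.472 V; 8.2 ≥ 0.472 ✓.

I_D ≈ 0.26 mA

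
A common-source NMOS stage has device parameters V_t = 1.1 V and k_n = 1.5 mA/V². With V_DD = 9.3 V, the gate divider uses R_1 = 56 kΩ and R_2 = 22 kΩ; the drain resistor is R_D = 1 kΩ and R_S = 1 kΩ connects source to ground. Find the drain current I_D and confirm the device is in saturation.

V_G = V_DD·R_2/(R_1+R_2) = 9.3×22/78 = 2.62 V.
Assume saturation: I_D = (k_n/2)(V_GS − V_t)² with V_GS = V_G − I_D·R_S = 2.62 − 1·I_D.
Substituting gives 0.75·I_D² − 3.28·I_D + 1.74 = 0, with roots I_D = 0.616 or 3.76 mA.
The root I_D = 3.76 mA gives V_GS = -1.14 V ≤ V_t, so take I_D = 0.616 mA.
Then V_GS = 2.01 V and V_DS = V_DD − I_D(R_D+R_S) = 9.3 − 0.616×2 = 8.07 V.
Saturation requires V_DS ≥ V_GS − V_t = 0.907 V; 8.07 ≥ 0.907 ✓.

I_D ≈ 0.62 mA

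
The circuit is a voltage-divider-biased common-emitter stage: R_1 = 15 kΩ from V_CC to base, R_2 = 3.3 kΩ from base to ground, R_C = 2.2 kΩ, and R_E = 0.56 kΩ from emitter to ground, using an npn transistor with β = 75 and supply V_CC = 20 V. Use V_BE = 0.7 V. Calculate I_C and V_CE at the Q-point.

Thevenize the base divider: V_Th = V_CC·R_2/(R_1+R_2) = 20×3.3/18.3 = 3.61 V, R_Th = R_1‖R_2 = 2.7 kΩ.
Base-emitter loop: V_Th = I_B·R_Th + V_BE + (β+1)I_B·R_E, so I_B = (3.61 − 0.7) / (2.7 + 76×0.56) = 0.0642 mA.
I_C = β·I_B = 75×0.0642 = 4.82 mA, and I_E = (β+1)I_B = 4.88 mA.
V_CE = V_CC − I_C·R_C − I_E·R_E = 20 − 4.82×2.2 − 4.88×0.56 = 6.67 V.
V_CE = 6.67 V > 0.2 V confirms active-region operation.

I_C ≈ 4.8 mA, V_CE ≈ 6.7 V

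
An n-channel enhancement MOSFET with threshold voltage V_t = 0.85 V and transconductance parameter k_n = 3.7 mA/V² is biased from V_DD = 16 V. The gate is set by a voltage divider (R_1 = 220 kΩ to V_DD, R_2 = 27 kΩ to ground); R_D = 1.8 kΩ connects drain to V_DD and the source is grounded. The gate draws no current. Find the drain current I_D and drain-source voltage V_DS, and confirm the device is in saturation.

V_G = V_DD·R_2/(R_1+R_2) = 16×27/247 = 1.75 V. With the source grounded, V_GS = V_G = 1.75 V.
Assume saturation: I_D = (k_n/2)(V_GS − V_t)² = (3.7/2)×(1.75 − 0.85)² = 1.85×0.899² = 1.5 mA.
V_DS = V_DD − I_D·R_D = 16 − 1.5×1.8 = 13.3 V.
Saturation requires V_DS ≥ V_GS − V_t = 0.899 V; 13.3 ≥ 0.899 ✓.

I_D ≈ 1.5 mA, V_DS ≈ 13 V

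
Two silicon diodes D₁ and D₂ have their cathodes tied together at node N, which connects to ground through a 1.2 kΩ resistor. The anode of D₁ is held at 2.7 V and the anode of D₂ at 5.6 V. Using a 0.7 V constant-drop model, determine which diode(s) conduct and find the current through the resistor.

Only D₂ conducts; I_R ≈ 4.1 mA

Assume both conduct. Then node N would need to be at both 2.7−0.7 = 2 V and 5.6−0.7 = 4.9 V, which is impossible.
Assume only D₂ conducts: V_N = 5.6 − 0.7 = 4.9 V, so I_R = 4.9/1.2 = 4.08 mA.
Check D₁: its anode-to-cathode voltage is 2.7 − 4.9 = -2.2 V < 0.7 V, so it is off. The assumption is consistent.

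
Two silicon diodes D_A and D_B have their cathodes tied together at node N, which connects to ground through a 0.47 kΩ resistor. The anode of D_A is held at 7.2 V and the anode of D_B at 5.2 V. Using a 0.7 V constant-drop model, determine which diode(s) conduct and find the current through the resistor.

Only D_A conducts; I_R ≈ 14 mA

Assume both conduct. Then node N would need to be at both 7.2−0.7 = 6.5 V and 5.2−0.7 = 4.5 V, which is impossible.
Assume only D_A conducts: V_N = 7.2 − 0.7 = 6.5 V, so I_R = 6.5/0.47 = 13.8 mA.
Check D_B: its anode-to-cathode voltage is 5.2 − 6.5 = -1.3 V < 0.7 V, so it is off. The assumption is consistent.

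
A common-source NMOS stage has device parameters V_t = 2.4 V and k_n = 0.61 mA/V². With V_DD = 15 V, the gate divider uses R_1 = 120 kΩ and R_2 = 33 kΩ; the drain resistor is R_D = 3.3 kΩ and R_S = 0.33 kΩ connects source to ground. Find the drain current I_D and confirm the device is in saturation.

V_G = V_DD·R_2/(R_1+R_2) = 15×33/153 = 3.24 V.
Assume saturation: I_D = (k_n/2)(V_GS − V_t)² with V_GS = V_G − I_D·R_S = 3.24 − 0.33·I_D.
Substituting gives 0.0332·I_D² − 1.17·I_D + 0.213 = 0, with roots I_D = 0.183 or 35 mA.
The root I_D = 35 mA gives V_GS = -8.31 V ≤ V_t, so take I_D = 0.183 mA.
Then V_GS = 3.17 V and V_DS = V_DD − I_D(R_D+R_S) = 15 − 0.183×3.63 = 14.3 V.
Saturation requires V_DS ≥ V_GS − V_t = 0.775 V; 14.3 ≥ 0.775 ✓.

I_D ≈ 0.18 mA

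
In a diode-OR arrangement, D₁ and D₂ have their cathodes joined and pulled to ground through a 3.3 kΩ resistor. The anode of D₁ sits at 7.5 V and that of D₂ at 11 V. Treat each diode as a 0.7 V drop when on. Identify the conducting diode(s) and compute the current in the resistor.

Only D₂ conducts; I_R ≈ 3.1 mA

Assume both conduct. Then node N would need to be at both 7.5−0.7 = 6.8 V and 11−0.7 = 10.3 V, which is impossible.
Assume only D₂ conducts: V_N = 11 − 0.7 = 10.3 V, so I_R = 10.3/3.3 = 3.12 mA.
Check D₁: its anode-to-cathode voltage is 7.5 − 10.3 = -2.8 V < 0.7 V, so it is off. The assumption is consistent.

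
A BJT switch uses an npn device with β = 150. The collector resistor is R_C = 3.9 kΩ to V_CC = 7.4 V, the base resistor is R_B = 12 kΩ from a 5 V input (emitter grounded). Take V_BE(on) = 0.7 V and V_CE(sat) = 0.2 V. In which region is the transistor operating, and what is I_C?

Assume active: I_B = (5 − 0.7)/12 = 0.358 mA, giving I_C = β·I_B = 53.8 mA.
But then V_CE = 7.4 − 53.8×3.9 = -202 V < V_CE(sat) = 0.2 V — impossible in the active region.
So the transistor is saturated. With V_CE = 0.2 V, I_C = (V_CC − 0.2)/R_C = 7.2/3.9 = 1.85 mA.
Check: β·I_B = 53.8 mA > I_C = 1.85 mA, confirming saturation.

saturation; I_C ≈ 1.8 mA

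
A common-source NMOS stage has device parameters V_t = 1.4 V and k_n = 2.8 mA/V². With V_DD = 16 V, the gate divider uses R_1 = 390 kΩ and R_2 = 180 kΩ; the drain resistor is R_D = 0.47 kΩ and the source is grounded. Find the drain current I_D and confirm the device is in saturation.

V_G = V_DD·R_2/(R_1+R_2) = 16×180/570 = 5.05 V. With the source grounded, V_GS = V_G = 5.05 V.
Assume saturation: I_D = (k_n/2)(V_GS − V_t)² = (2.8/2)×(5.05 − 1.4)² = 1.4×3.65² = 18.7 mA.
V_DS = V_DD − I_D·R_D = 16 − 18.7×0.47 = 7.22 V.
Saturation requires V_DS ≥ V_GS − V_t = 3.65 V; 7.22 ≥ 3.65 ✓.

I_D ≈ 19 mA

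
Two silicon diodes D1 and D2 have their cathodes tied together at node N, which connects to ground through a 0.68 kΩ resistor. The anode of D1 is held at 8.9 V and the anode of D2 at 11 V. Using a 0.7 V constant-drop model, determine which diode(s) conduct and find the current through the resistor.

Only D2 conducts; I_R ≈ 15 mA

Assume both conduct. Then node N would need to be at both 8.9−0.7 = 8.2 V and 11−0.7 = 10.3 V, which is impossible.
Assume only D2 conducts: V_N = 11 − 0.7 = 10.3 V, so I_R = 10.3/0.68 = 15.1 mA.
Check D1: its anode-to-cathode voltage is 8.9 − 10.3 = -1.4 V < 0.7 V, so it is off. The assumption is consistent.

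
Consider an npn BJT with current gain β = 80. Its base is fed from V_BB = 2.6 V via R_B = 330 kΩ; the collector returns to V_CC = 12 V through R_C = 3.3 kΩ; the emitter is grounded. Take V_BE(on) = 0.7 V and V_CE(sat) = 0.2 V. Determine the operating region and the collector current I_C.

active; I_C ≈ 0.46 mA

Assume active. Base-emitter loop: I_B = (V_BB − V_BE)/R_B = (2.6 − 0.7)/330 = 0.00576 mA.
I_C = β·I_B = 80×0.00576 = 0.461 mA.
V_CE = V_CC − I_C·R_C = 12 − 0.461×3.3 = 10.5 V > V_CE(sat), so the active-region assumption holds.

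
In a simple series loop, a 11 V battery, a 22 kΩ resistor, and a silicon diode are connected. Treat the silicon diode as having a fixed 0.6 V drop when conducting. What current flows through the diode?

KVL around the loop: 11 = V_D + I·R = 0.6 + I × 22 kΩ.
So I = (11 − 0.6) / 22 kΩ = 10.4 / 22 = 0.473 mA.

I ≈ 0.47 mA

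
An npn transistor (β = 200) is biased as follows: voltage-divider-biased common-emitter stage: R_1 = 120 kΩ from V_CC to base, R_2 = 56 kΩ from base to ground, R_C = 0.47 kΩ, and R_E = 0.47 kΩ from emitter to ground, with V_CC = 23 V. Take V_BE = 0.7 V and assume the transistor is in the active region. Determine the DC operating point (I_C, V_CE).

I_C ≈ 10 mA, V_CE ≈ 14 V

Thevenize the base divider: V_Th = V_CC·R_2/(R_1+R_2) = 23×56/176 = 7.32 V, R_Th = R_1‖R_2 = 38.2 kΩ.
Base-emitter loop: V_Th = I_B·R_Th + V_BE + (β+1)I_B·R_E, so I_B = (7.32 − 0.7) / (38.2 + 201×0.47) = 0.0499 mA.
I_C = β·I_B = 200×0.0499 = 9.98 mA, and I_E = (β+1)I_B = 10 mA.
V_CE = V_CC − I_C·R_C − I_E·R_E = 23 − 9.98×0.47 − 10×0.47 = 13.6 V.
V_CE = 13.6 V > 0.2 V confirms active-region operation.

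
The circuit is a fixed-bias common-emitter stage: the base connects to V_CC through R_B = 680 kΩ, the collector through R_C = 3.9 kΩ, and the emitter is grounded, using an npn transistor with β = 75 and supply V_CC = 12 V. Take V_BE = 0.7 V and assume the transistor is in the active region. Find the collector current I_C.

I_C ≈ 1.2 mA

Base loop: V_CC = I_B·R_B + V_BE, so I_B = (12 − 0.7)/680 kΩ = 0.0166 mA.
In the active region I_C = β·I_B = 75 × 0.0166 = 1.25 mA.
Collector loop: V_CE = V_CC − I_C·R_C = 12 − 1.25×3.9 = 7.14 V.
Since V_CE = 7.14 V > V_CE(sat) ≈ 0.2 V, the transistor is in the active region as assumed.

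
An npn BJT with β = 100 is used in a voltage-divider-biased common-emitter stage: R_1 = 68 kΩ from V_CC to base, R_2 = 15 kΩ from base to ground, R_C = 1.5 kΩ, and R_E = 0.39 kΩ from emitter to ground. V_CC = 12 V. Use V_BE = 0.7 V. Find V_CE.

V_CE ≈ 6.6 V

Thevenize the base divider: V_Th = V_CC·R_2/(R_1+R_2) = 12×15/83 = 2.17 V, R_Th = R_1‖R_2 = 12.3 kΩ.
Base-emitter loop: V_Th = I_B·R_Th + V_BE + (β+1)I_B·R_E, so I_B = (2.17 − 0.7) / (12.3 + 101×0.39) = 0.0284 mA.
I_C = β·I_B = 100×0.0284 = 2.84 mA, and I_E = (β+1)I_B = 2.87 mA.
V_CE = V_CC − I_C·R_C − I_E·R_E = 12 − 2.84×1.5 − 2.87×0.39 = 6.62 V.
V_CE = 6.62 V > 0.2 V confirms active-region operation.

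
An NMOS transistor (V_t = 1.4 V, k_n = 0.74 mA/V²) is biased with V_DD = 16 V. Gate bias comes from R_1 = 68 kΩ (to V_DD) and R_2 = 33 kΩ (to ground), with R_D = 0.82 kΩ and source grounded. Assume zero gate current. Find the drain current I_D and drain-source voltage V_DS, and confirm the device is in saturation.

I_D ≈ 5.4 mA, V_DS ≈ 12 V

V_G = V_DD·R_2/(R_1+R_2) = 16×33/101 = 5.23 V. With the source grounded, V_GS = V_G = 5.23 V.
Assume saturation: I_D = (k_n/2)(V_GS − V_t)² = (0.74/2)×(5.23 − 1.4)² = 0.37×3.83² = 5.42 mA.
V_DS = V_DD − I_D·R_D = 16 − 5.42×0.82 = 11.6 V.
Saturation requires V_DS ≥ V_GS − V_t = 3.83 V; 11.6 ≥ 3.83 ✓.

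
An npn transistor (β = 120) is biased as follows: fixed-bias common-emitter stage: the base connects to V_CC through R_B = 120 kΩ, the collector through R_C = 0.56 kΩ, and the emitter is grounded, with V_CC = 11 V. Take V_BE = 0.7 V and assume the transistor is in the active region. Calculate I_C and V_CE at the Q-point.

Base loop: V_CC = I_B·R_B + V_BE, so I_B = (11 − 0.7)/120 kΩ = 0.0858 mA.
In the active region I_C = β·I_B = 120 × 0.0858 = 10.3 mA.
Collector loop: V_CE = V_CC − I_C·R_C = 11 − 10.3×0.56 = 5.23 V.
Since V_CE = 5.23 V > V_CE(sat) ≈ 0.2 V, the transistor is in the active region as assumed.

I_C ≈ 10 mA, V_CE ≈ 5.2 V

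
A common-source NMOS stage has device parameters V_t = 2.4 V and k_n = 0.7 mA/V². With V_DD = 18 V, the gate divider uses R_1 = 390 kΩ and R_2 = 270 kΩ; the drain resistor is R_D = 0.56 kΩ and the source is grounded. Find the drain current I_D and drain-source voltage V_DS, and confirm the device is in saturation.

I_D ≈ 8.6 mA, V_DS ≈ 13 V

V_G = V_DD·R_2/(R_1+R_2) = 18×270/660 = 7.36 V. With the source grounded, V_GS = V_G = 7.36 V.
Assume saturation: I_D = (k_n/2)(V_GS − V_t)² = (0.7/2)×(7.36 − 2.4)² = 0.35×4.96² = 8.62 mA.
V_DS = V_DD − I_D·R_D = 18 − 8.62×0.56 = 13.2 V.
Saturation requires V_DS ≥ V_GS − V_t = 4.96 V; 13.2 ≥ 4.96 ✓.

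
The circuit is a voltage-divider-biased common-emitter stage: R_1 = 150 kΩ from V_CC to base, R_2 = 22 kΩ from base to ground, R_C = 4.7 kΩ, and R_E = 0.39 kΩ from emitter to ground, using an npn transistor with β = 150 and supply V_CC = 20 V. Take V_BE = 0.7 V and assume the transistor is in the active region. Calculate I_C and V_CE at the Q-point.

I_C ≈ 3.6 mA, V_CE ≈ 1.8 V

Thevenize the base divider: V_Th = V_CC·R_2/(R_1+R_2) = 20×22/172 = 2.56 V, R_Th = R_1‖R_2 = 19.2 kΩ.
Base-emitter loop: V_Th = I_B·R_Th + V_BE + (β+1)I_B·R_E, so I_B = (2.56 − 0.7) / (19.2 + 151×0.39) = 0.0238 mA.
I_C = β·I_B = 150×0.0238 = 3.57 mA, and I_E = (β+1)I_B = 3.59 mA.
V_CE = V_CC − I_C·R_C − I_E·R_E = 20 − 3.57×4.7 − 3.59×0.39 = 1.82 V.
V_CE = 1.82 V > 0.2 V confirms active-region operation.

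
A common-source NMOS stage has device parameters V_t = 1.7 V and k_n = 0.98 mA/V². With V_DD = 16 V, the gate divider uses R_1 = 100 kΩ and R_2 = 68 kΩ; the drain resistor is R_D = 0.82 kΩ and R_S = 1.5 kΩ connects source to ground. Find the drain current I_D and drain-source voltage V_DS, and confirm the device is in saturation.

I_D ≈ 1.9 mA, V_DS ≈ 12 V

V_G = V_DD·R_2/(R_1+R_2) = 16×68/168 = 6.48 V.
Assume saturation: I_D = (k_n/2)(V_GS − V_t)² with V_GS = V_G − I_D·R_S = 6.48 − 1.5·I_D.
Substituting gives 1.1·I_D² − 8.02·I_D + 11.2 = 0, with roots I_D = 1.88 or 5.4 mA.
The root I_D = 5.4 mA gives V_GS = -1.62 V ≤ V_t, so take I_D = 1.88 mA.
Then V_GS = 3.66 V and V_DS = V_DD − I_D(R_D+R_S) = 16 − 1.88×2.32 = 11.6 V.
Saturation requires V_DS ≥ V_GS − V_t = 1.96 V; 11.6 ≥ 1.96 ✓.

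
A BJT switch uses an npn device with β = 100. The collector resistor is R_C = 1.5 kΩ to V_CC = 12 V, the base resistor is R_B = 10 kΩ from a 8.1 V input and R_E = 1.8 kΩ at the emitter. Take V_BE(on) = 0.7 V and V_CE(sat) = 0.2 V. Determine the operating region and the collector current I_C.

Assume active: I_B = (8.1 − 0.7)/(10 + 101×1.8) = 0.0386 mA, I_C = β·I_B = 3.86 mA.
Then V_CE = 12 − 3.86×1.5 − 3.9×1.8 = -0.801 V < 0.2 V — the active assumption fails.
Re-solve with V_CE = 0.2 V. KCL at the emitter: V_E/R_E = (V_BB−0.7−V_E)/R_B + (V_CC−0.2−V_E)/R_C, giving V_E = 6.51 V.
I_C = (V_CC − 0.2 − V_E)/R_C = (11.8 − 6.51)/1.5 = 3.53 mA.
Check: I_B = (7.4 − 6.51)/10 = 0.0891 mA, and β·I_B = 8.91 mA > I_C, confirming saturation.

saturation; I_C ≈ 3.5 mA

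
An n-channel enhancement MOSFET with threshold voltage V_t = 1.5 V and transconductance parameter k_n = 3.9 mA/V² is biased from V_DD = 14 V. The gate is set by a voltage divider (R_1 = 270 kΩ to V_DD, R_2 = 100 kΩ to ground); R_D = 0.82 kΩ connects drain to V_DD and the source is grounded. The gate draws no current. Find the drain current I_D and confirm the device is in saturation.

I_D ≈ 10 mA

V_G = V_DD·R_2/(R_1+R_2) = 14×100/370 = 3.78 V. With the source grounded, V_GS = V_G = 3.78 V.
Assume saturation: I_D = (k_n/2)(V_GS − V_t)² = (3.9/2)×(3.78 − 1.5)² = 1.95×2.28² = 10.2 mA.
V_DS = V_DD − I_D·R_D = 14 − 10.2×0.82 = 5.66 V.
Saturation requires V_DS ≥ V_GS − V_t = 2.28 V; 5.66 ≥ 2.28 ✓.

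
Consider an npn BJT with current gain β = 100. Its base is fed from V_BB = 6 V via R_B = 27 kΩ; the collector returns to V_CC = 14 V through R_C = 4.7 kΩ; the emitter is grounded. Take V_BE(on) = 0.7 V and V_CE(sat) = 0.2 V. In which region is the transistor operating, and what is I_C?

Assume active: I_B = (6 − 0.7)/27 = 0.196 mA, giving I_C = β·I_B = 19.6 mA.
But then V_CE = 14 − 19.6×4.7 = -78.3 V < V_CE(sat) = 0.2 V — impossible in the active region.
So the transistor is saturated. With V_CE = 0.2 V, I_C = (V_CC − 0.2)/R_C = 13.8/4.7 = 2.94 mA.
Check: β·I_B = 19.6 mA > I_C = 2.94 mA, confirming saturation.

saturation; I_C ≈ 2.9 mA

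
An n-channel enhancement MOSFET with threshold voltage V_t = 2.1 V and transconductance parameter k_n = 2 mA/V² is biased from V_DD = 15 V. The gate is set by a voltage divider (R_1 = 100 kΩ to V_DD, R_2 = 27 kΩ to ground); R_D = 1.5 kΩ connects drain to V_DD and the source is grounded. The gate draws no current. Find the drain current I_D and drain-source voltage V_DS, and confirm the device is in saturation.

V_G = V_DD·R_2/(R_1+R_2) = 15×27/127 = 3.19 V. With the source grounded, V_GS = V_G = 3.19 V.
Assume saturation: I_D = (k_n/2)(V_GS − V_t)² = (2/2)×(3.19 − 2.1)² = 1×1.09² = 1.19 mA.
V_DS = V_DD − I_D·R_D = 15 − 1.19×1.5 = 13.2 V.
Saturation requires V_DS ≥ V_GS − V_t = 1.09 V; 13.2 ≥ 1.09 ✓.

I_D ≈ 1.2 mA, V_DS ≈ 13 V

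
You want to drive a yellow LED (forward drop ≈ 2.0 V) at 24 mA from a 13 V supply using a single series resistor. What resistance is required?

R ≈ 0.46 kΩ

The resistor drops V_S − V_D = 13 − 2.0 = 11 V at 24 mA.
R = 11 V / 24 mA = 0.458 kΩ.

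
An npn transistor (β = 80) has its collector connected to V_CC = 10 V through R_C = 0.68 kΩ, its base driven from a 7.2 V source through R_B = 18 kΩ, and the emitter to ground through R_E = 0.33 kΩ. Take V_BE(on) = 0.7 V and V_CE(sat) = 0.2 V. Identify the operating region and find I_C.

Assume active: I_B = (7.2 − 0.7)/(18 + 81×0.33) = 0.145 mA, I_C = β·I_B = 11.6 mA.
Then V_CE = 10 − 11.6×0.68 − 11.8×0.33 = -1.79 V < 0.2 V — the active assumption fails.
Re-solve with V_CE = 0.2 V. KCL at the emitter: V_E/R_E = (V_BB−0.7−V_E)/R_B + (V_CC−0.2−V_E)/R_C, giving V_E = 3.24 V.
I_C = (V_CC − 0.2 − V_E)/R_C = (9.8 − 3.24)/0.68 = 9.64 mA.
Check: I_B = (6.5 − 3.24)/18 = 0.181 mA, and β·I_B = 14.5 mA > I_C, confirming saturation.

saturation; I_C ≈ 9.6 mA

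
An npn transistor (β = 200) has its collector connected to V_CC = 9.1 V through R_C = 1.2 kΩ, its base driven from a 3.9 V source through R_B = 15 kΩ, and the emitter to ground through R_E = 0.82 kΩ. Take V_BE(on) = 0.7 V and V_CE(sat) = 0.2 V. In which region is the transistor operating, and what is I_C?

active; I_C ≈ 3.6 mA

Assume active. Base-emitter loop: I_B = (V_BB − V_BE)/(R_B + (β+1)R_E) = (3.9 − 0.7)/(15 + 201×0.82) = 0.0178 mA.
I_C = β·I_B = 200×0.0178 = 3.56 mA.
V_CE = V_CC − I_C·R_C − I_E·R_E = 9.1 − 3.56×1.2 − 3.58×0.82 = 1.9 V > V_CE(sat), so the active-region assumption holds.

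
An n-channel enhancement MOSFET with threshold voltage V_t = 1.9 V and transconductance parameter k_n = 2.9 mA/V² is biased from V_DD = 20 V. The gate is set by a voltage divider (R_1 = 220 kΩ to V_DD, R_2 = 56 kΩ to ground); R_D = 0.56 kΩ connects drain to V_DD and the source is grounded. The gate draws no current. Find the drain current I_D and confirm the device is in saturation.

V_G = V_DD·R_2/(R_1+R_2) = 20×56/276 = 4.06 V. With the source grounded, V_GS = V_G = 4.06 V.
Assume saturation: I_D = (k_n/2)(V_GS − V_t)² = (2.9/2)×(4.06 − 1.9)² = 1.45×2.16² = 6.75 mA.
V_DS = V_DD − I_D·R_D = 20 − 6.75×0.56 = 16.2 V.
Saturation requires V_DS ≥ V_GS − V_t = 2.16 V; 16.2 ≥ 2.16 ✓.

I_D ≈ 6.8 mA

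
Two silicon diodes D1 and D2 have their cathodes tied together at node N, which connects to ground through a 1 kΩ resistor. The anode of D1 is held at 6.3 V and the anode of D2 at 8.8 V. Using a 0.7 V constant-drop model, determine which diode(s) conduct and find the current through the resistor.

Assume both conduct. Then node N would need to be at both 6.3−0.7 = 5.6 V and 8.8−0.7 = 8.1 V, which is impossible.
Assume only D2 conducts: V_N = 8.8 − 0.7 = 8.1 V, so I_R = 8.1/1 = 8.1 mA.
Check D1: its anode-to-cathode voltage is 6.3 − 8.1 = -1.8 V < 0.7 V, so it is off. The assumption is consistent.

Only D2 conducts; I_R ≈ 8.1 mA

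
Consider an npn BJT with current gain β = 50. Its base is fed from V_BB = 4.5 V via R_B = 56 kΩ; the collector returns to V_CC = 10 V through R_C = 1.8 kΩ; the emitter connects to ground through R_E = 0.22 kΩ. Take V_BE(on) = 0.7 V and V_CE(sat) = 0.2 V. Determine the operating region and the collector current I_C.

active; I_C ≈ 2.8 mA

Assume active. Base-emitter loop: I_B = (V_BB − V_BE)/(R_B + (β+1)R_E) = (4.5 − 0.7)/(56 + 51×0.22) = 0.0565 mA.
I_C = β·I_B = 50×0.0565 = 2.83 mA.
V_CE = V_CC − I_C·R_C − I_E·R_E = 10 − 2.83×1.8 − 2.88×0.22 = 4.28 V > V_CE(sat), so the active-region assumption holds.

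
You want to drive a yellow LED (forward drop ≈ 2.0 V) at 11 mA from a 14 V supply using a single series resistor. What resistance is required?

The resistor drops V_S − V_D = 14 − 2.0 = 12 V at 11 mA.
R = 12 V / 11 mA = 1.09 kΩ.

R ≈ 1.1 kΩ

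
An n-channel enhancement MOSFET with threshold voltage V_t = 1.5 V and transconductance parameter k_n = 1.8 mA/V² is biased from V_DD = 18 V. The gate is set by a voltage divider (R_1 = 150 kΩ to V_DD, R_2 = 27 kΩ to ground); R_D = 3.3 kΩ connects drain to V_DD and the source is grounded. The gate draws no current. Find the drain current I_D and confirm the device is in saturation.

V_G = V_DD·R_2/(R_1+R_2) = 18×27/177 = 2.75 V. With the source grounded, V_GS = V_G = 2.75 V.
Assume saturation: I_D = (k_n/2)(V_GS − V_t)² = (1.8/2)×(2.75 − 1.5)² = 0.9×1.25² = 1.4 mA.
V_DS = V_DD − I_D·R_D = 18 − 1.4×3.3 = 13.4 V.
Saturation requires V_DS ≥ V_GS − V_t = 1.25 V; 13.4 ≥ 1.25 ✓.

I_D ≈ 1.4 mA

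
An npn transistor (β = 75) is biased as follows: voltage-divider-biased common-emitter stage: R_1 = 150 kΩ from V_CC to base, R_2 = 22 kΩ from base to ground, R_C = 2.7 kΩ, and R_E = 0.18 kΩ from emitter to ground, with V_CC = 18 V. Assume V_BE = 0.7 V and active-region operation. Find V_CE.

Thevenize the base divider: V_Th = V_CC·R_2/(R_1+R_2) = 18×22/172 = 2.3 V, R_Th = R_1‖R_2 = 19.2 kΩ.
Base-emitter loop: V_Th = I_B·R_Th + V_BE + (β+1)I_B·R_E, so I_B = (2.3 − 0.7) / (19.2 + 76×0.18) = 0.0488 mA.
I_C = β·I_B = 75×0.0488 = 3.66 mA, and I_E = (β+1)I_B = 3.71 mA.
V_CE = V_CC − I_C·R_C − I_E·R_E = 18 − 3.66×2.7 − 3.71×0.18 = 7.46 V.
V_CE = 7.46 V > 0.2 V confirms active-region operation.

V_CE ≈ 7.5 V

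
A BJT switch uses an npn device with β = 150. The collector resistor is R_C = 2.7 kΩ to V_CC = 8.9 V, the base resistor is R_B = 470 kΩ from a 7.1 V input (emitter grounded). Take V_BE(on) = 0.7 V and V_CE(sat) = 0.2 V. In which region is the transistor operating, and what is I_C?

active; I_C ≈ 2 mA

Assume active. Base-emitter loop: I_B = (V_BB − V_BE)/R_B = (7.1 − 0.7)/470 = 0.0136 mA.
I_C = β·I_B = 150×0.0136 = 2.04 mA.
V_CE = V_CC − I_C·R_C = 8.9 − 2.04×2.7 = 3.39 V > V_CE(sat), so the active-region assumption holds.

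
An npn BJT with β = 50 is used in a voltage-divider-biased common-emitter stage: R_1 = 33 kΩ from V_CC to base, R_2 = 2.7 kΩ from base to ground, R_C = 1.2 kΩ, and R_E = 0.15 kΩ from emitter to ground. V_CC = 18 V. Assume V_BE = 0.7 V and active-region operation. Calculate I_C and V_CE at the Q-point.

Thevenize the base divider: V_Th = V_CC·R_2/(R_1+R_2) = 18×2.7/35.7 = 1.36 V, R_Th = R_1‖R_2 = 2.5 kΩ.
Base-emitter loop: V_Th = I_B·R_Th + V_BE + (β+1)I_B·R_E, so I_B = (1.36 − 0.7) / (2.5 + 51×0.15) = 0.0652 mA.
I_C = β·I_B = 50×0.0652 = 3.26 mA, and I_E = (β+1)I_B = 3.32 mA.
V_CE = V_CC − I_C·R_C − I_E·R_E = 18 − 3.26×1.2 − 3.32×0.15 = 13.6 V.
V_CE = 13.6 V > 0.2 V confirms active-region operation.

I_C ≈ 3.3 mA, V_CE ≈ 14 V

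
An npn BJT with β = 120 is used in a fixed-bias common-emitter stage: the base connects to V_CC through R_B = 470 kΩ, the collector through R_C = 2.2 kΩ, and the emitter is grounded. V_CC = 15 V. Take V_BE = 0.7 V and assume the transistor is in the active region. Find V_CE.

V_CE ≈ 7 V

Base loop: V_CC = I_B·R_B + V_BE, so I_B = (15 − 0.7)/470 kΩ = 0.0304 mA.
In the active region I_C = β·I_B = 120 × 0.0304 = 3.65 mA.
Collector loop: V_CE = V_CC − I_C·R_C = 15 − 3.65×2.2 = 6.97 V.
Since V_CE = 6.97 V > V_CE(sat) ≈ 0.2 V, the transistor is in the active region as assumed.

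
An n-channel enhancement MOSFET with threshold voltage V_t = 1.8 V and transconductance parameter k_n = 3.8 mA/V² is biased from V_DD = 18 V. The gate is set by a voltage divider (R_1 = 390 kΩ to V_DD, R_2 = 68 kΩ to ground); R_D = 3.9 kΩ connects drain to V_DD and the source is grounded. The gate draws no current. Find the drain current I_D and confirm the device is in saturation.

I_D ≈ 1.4 mA

V_G = V_DD·R_2/(R_1+R_2) = 18×68/458 = 2.67 V. With the source grounded, V_GS = V_G = 2.67 V.
Assume saturation: I_D = (k_n/2)(V_GS − V_t)² = (3.8/2)×(2.67 − 1.8)² = 1.9×0.872² = 1.45 mA.
V_DS = V_DD − I_D·R_D = 18 − 1.45×3.9 = 12.4 V.
Saturation requires V_DS ≥ V_GS − V_t = 0.872 V; 12.4 ≥ 0.872 ✓.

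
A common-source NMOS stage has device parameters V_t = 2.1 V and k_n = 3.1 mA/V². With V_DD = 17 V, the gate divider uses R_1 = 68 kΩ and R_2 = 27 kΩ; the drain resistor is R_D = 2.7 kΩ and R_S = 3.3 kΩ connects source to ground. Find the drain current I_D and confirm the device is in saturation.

V_G = V_DD·R_2/(R_1+R_2) = 17×27/95 = 4.83 V.
Assume saturation: I_D = (k_n/2)(V_GS − V_t)² with V_GS = V_G − I_D·R_S = 4.83 − 3.3·I_D.
Substituting gives 16.9·I_D² − 28.9·I_D + 11.6 = 0, with roots I_D = 0.634 or 1.08 mA.
The root I_D = 1.08 mA gives V_GS = 1.26 V ≤ V_t, so take I_D = 0.634 mA.
Then V_GS = 2.74 V and V_DS = V_DD − I_D(R_D+R_S) = 17 − 0.634×6 = 13.2 V.
Saturation requires V_DS ≥ V_GS − V_t = 0.64 V; 13.2 ≥ 0.64 ✓.

I_D ≈ 0.63 mA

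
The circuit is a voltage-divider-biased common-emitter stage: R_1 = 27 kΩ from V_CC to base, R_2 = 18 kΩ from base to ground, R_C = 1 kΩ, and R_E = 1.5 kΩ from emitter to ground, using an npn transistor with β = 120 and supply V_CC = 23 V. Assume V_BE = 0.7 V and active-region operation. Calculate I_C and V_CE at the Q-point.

Thevenize the base divider: V_Th = V_CC·R_2/(R_1+R_2) = 23×18/45 = 9.2 V, R_Th = R_1‖R_2 = 10.8 kΩ.
Base-emitter loop: V_Th = I_B·R_Th + V_BE + (β+1)I_B·R_E, so I_B = (9.2 − 0.7) / (10.8 + 121×1.5) = 0.0442 mA.
I_C = β·I_B = 120×0.0442 = 5.3 mA, and I_E = (β+1)I_B = 5.35 mA.
V_CE = V_CC − I_C·R_C − I_E·R_E = 23 − 5.3×1 − 5.35×1.5 = 9.67 V.
V_CE = 9.67 V > 0.2 V confirms active-region operation.

I_C ≈ 5.3 mA, V_CE ≈ 9.7 V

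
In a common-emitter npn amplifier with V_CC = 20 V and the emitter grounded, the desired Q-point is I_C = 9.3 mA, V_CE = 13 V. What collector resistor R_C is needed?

R_C ≈ 0.75 kΩ

Collector loop: V_CC = I_C·R_C + V_CE.
R_C = (V_CC − V_CE)/I_C = (20 − 13)/9.3 = 0.753 kΩ.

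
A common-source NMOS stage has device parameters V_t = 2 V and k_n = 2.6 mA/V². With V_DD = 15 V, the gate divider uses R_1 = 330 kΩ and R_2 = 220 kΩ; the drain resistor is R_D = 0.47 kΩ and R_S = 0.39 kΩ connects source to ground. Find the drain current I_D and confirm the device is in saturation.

I_D ≈ 5.2 mA

V_G = V_DD·R_2/(R_1+R_2) = 15×220/550 = 6 V.
Assume saturation: I_D = (k_n/2)(V_GS − V_t)² with V_GS = V_G − I_D·R_S = 6 − 0.39·I_D.
Substituting gives 0.198·I_D² − 5.06·I_D + 20.8 = 0, with roots I_D = 5.15 or 20.4 mA.
The root I_D = 20.4 mA gives V_GS = -1.96 V ≤ V_t, so take I_D = 5.15 mA.
Then V_GS = 3.99 V and V_DS = V_DD − I_D(R_D+R_S) = 15 − 5.15×0.86 = 10.6 V.
Saturation requires V_DS ≥ V_GS − V_t = 1.99 V; 10.6 ≥ 1.99 ✓.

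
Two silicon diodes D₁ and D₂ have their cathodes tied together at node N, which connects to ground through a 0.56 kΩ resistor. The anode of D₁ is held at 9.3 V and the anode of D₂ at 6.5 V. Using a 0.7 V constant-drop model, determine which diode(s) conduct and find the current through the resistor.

Only D₁ conducts; I_R ≈ 15 mA

Assume both conduct. Then node N would need to be at both 9.3−0.7 = 8.6 V and 6.5−0.7 = 5.8 V, which is impossible.
Assume only D₁ conducts: V_N = 9.3 − 0.7 = 8.6 V, so I_R = 8.6/0.56 = 15.4 mA.
Check D₂: its anode-to-cathode voltage is 6.5 − 8.6 = -2.1 V < 0.7 V, so it is off. The assumption is consistent.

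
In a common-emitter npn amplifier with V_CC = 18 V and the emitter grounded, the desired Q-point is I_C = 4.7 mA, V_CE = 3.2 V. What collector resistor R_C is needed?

Collector loop: V_CC = I_C·R_C + V_CE.
R_C = (V_CC − V_CE)/I_C = (18 − 3.2)/4.7 = 3.15 kΩ.

R_C ≈ 3.1 kΩ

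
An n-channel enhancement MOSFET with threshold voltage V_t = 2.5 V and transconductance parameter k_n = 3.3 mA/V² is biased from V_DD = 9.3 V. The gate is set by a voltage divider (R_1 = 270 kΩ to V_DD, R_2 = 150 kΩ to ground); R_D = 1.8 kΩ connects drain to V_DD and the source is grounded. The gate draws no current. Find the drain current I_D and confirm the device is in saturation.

I_D ≈ 1.1 mA

V_G = V_DD·R_2/(R_1+R_2) = 9.3×150/420 = 3.32 V. With the source grounded, V_GS = V_G = 3.32 V.
Assume saturation: I_D = (k_n/2)(V_GS − V_t)² = (3.3/2)×(3.32 − 2.5)² = 1.65×0.821² = 1.11 mA.
V_DS = V_DD − I_D·R_D = 9.3 − 1.11×1.8 = 7.3 V.
Saturation requires V_DS ≥ V_GS − V_t = 0.821 V; 7.3 ≥ 0.821 ✓.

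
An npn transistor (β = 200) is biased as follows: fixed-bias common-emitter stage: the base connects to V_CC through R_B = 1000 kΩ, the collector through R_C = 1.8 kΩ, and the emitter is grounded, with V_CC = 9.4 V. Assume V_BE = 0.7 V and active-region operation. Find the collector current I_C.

I_C ≈ 1.7 mA

Base loop: V_CC = I_B·R_B + V_BE, so I_B = (9.4 − 0.7)/1000 kΩ = 0.0087 mA.
In the active region I_C = β·I_B = 200 × 0.0087 = 1.74 mA.
Collector loop: V_CE = V_CC − I_C·R_C = 9.4 − 1.74×1.8 = 6.27 V.
Since V_CE = 6.27 V > V_CE(sat) ≈ 0.2 V, the transistor is in the active region as assumed.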